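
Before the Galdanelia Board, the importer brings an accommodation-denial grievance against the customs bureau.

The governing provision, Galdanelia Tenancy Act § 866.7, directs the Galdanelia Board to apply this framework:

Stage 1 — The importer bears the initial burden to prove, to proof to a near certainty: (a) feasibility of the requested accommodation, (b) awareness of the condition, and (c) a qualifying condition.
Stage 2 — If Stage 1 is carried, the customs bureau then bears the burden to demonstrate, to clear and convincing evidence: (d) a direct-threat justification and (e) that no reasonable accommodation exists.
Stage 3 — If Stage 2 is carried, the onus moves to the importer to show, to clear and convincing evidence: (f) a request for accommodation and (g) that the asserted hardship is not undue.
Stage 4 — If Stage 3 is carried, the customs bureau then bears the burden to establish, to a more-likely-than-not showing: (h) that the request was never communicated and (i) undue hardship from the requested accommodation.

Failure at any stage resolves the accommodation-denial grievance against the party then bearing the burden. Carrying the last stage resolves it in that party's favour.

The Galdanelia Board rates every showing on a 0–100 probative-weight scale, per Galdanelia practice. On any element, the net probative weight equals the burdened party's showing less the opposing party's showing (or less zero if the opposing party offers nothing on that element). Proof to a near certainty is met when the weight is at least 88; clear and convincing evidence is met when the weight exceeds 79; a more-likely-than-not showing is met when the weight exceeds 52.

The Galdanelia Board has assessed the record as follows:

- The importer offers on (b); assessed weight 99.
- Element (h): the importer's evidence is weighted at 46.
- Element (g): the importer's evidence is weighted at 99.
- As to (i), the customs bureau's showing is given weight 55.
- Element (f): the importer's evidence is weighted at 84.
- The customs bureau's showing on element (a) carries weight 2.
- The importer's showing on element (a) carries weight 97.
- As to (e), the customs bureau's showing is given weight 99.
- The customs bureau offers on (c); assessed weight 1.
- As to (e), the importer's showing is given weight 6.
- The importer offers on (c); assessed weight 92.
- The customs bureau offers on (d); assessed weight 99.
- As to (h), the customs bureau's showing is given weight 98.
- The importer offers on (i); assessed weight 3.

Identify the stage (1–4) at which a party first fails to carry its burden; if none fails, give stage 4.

At Stage 1 the importer must meet proof to a near certainty (weight is at least 88): on (a) the weight is 97 less the opposing 2 gives net 95, which does reach 88, so (a) meets the standard; on (b) the weight is 99, which does reach 88, so (b) meets the standard; on (c) the weight is 92 less the opposing 1 gives net 91, which does reach 88, so (c) meets the standard.
  Stage 1 carried; the burden shifts to the customs bureau.
At Stage 2 the customs bureau must meet clear and convincing evidence (weight exceeds 79): on (d) the weight is 99, > 79, so (d) meets the standard; on (e) the weight is 99 less the opposing 6 gives net 93, which does exceed 79, so (e) meets the standard.
  Stage 2 carried; the burden shifts to the importer.
At Stage 3 the importer must meet clear and convincing evidence (weight exceeds 79): on (f) the weight is 84, > 79, so (f) meets the standard; on (g) the weight is 99, > 79, so (g) meets the standard.
  All elements met. The burden passes to the customs bureau.
At Stage 4 the customs bureau must meet a more-likely-than-not showing (weight exceeds 52): on (h) the weight is 98 less the opposing 46 gives net 52, which does not exceed 52, so (h) does not meet the standard; on (i) the weight is 55 less the opposing 3 gives net 52, ≤ 52, so (i) does not meet the standard.
  The customs bureau does not carry Stage 4.
The importer prevails.

stage 4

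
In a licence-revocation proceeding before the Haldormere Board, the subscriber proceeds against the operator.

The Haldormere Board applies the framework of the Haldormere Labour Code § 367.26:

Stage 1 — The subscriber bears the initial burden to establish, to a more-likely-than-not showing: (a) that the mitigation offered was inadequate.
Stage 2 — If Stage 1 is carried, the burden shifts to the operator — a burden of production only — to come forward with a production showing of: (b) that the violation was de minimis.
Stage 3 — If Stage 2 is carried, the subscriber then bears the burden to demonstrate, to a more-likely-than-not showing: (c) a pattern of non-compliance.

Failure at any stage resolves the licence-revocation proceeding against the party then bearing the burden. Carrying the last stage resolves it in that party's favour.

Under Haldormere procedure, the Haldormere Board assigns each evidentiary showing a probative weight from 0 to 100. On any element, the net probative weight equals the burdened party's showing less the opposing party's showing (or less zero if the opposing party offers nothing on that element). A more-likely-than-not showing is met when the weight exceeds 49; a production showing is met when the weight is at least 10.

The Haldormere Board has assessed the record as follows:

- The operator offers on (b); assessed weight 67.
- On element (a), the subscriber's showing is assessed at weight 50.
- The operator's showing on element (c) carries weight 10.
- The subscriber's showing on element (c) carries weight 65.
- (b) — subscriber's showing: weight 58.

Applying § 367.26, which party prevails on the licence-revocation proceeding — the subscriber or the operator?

subscriber

Stage 1 — burden on subscriber; standard: a more-likely-than-not showing (weight exceeds 49).
    (a): 50 > 49 [met]
  The subscriber carries Stage 1; the operator now bears the burden.
Stage 2 — burden on operator; standard: a production showing (weight is at least 10).
    (b): 67 − 58 = 9 < 10 [not met]
  Not every element is met, so the operator fails to carry Stage 2.
The analysis ends at Stage 2; the subscriber prevails.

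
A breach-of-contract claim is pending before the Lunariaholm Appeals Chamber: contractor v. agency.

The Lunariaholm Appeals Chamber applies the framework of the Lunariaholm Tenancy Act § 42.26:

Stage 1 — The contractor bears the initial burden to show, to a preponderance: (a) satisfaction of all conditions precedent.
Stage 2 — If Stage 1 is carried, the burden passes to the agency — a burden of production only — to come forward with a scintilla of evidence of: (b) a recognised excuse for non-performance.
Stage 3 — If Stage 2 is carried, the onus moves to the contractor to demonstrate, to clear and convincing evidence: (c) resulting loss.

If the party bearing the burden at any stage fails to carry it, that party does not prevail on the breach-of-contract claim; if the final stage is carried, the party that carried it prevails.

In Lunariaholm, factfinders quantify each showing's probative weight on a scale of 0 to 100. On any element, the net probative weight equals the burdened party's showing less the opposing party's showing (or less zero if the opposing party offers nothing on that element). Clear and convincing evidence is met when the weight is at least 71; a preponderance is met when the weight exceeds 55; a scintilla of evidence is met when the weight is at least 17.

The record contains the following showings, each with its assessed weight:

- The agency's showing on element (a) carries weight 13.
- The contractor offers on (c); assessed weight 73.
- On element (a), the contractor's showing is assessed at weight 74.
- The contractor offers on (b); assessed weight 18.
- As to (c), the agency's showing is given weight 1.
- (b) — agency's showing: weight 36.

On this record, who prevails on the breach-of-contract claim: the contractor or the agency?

contractor

At Stage 1 the contractor must meet a preponderance (weight exceeds 55): on (a) the weight is 74 less the opposing 13 gives net 61, > 55, so (a) meets the standard.
  Stage 1 carried; the burden shifts to the agency.
At Stage 2 the agency must meet a scintilla of evidence (weight is at least 17): on (b) the weight is 36 less the opposing 18 gives net 18, ≥ 17, so (b) meets the standard.
  Stage 2 carried; the burden shifts to the contractor.
At Stage 3 the contractor must meet clear and convincing evidence (weight is at least 71): on (c) the weight is 73 less the opposing 1 gives net 72, which does reach 71, so (c) meets the standard.
  Stage 3 carried; the final stage is satisfied.
Every stage carried; the contractor prevails.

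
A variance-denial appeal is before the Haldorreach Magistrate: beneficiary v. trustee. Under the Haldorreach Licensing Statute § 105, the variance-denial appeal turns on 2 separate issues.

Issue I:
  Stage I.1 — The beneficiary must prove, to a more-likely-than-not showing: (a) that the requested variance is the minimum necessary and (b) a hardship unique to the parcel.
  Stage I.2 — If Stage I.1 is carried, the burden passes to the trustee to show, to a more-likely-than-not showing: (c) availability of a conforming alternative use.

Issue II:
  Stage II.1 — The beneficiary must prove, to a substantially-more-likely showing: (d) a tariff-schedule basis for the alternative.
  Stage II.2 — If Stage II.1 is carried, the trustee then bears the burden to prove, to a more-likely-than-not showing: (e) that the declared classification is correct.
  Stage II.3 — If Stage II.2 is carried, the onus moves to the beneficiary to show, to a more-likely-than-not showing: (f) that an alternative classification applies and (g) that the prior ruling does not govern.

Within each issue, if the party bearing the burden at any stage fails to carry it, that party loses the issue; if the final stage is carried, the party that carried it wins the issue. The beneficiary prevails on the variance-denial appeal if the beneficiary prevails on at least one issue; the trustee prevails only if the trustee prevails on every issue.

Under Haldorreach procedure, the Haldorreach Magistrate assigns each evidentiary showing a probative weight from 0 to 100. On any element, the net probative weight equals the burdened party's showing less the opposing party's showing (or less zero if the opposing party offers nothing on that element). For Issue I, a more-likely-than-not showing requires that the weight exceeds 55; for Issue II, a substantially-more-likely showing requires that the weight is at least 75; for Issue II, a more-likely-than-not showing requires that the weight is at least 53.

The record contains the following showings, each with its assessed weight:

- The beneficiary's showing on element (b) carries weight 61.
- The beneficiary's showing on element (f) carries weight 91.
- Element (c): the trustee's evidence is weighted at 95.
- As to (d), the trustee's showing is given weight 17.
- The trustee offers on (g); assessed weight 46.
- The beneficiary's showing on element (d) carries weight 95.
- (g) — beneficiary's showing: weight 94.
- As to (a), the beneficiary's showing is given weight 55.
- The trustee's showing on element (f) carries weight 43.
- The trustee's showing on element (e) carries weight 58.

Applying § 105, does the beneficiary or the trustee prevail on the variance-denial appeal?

— Issue I —
Stage I.1 — burden on beneficiary; standard: a more-likely-than-not showing (weight exceeds 55).
    (a): 55 ≤ 55 [not met]
    (b): 61 > 55 [met]
  The beneficiary does not carry Stage I.1.
So the trustee prevails on this issue.
— Issue II —
Stage II.1 — burden on beneficiary; standard: a substantially-more-likely showing (weight is at least 75).
    (d): 95 − 17 = 78 ≥ 75 [met]
  All elements met. The burden passes to the trustee.
Stage II.2 — burden on trustee; standard: a more-likely-than-not showing (weight is at least 53).
    (e): 58 ≥ 53 [met]
  Stage II.2 carried; the burden shifts to the beneficiary.
Stage II.3 — burden on beneficiary; standard: a more-likely-than-not showing (weight is at least 53).
    (f): 91 − 43 = 48 < 53 [not met]
    (g): 94 − 46 = 48 < 53 [not met]
  Not every element is met, so the beneficiary fails to carry Stage II.3.
So the trustee prevails on this issue.
Per-issue: Issue I → trustee; Issue II → trustee. The beneficiary must prevail on at least one issue; overall, the trustee prevails.

trustee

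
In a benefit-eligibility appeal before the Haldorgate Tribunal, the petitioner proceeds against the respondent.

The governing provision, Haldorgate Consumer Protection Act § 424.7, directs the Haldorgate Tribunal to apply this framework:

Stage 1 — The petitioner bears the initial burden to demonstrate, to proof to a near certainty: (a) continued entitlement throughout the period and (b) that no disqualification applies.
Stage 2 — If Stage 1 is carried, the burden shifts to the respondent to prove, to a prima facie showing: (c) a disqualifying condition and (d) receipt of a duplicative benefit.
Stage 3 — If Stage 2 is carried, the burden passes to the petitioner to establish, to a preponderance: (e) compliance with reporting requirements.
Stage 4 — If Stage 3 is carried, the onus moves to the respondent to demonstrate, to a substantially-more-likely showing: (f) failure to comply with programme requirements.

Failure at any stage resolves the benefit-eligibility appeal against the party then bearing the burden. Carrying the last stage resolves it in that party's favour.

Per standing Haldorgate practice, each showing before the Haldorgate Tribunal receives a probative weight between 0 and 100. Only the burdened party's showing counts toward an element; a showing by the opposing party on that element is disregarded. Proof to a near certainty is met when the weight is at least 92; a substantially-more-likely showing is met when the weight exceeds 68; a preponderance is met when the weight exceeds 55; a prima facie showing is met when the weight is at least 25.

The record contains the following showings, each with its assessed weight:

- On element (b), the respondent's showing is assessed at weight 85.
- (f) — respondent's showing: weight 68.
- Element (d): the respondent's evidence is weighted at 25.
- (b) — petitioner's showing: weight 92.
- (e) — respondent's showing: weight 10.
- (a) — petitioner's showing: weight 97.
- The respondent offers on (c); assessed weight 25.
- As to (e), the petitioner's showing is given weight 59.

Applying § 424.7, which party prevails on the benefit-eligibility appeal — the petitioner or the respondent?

petitioner

At Stage 1 the petitioner must meet proof to a near certainty (weight is at least 92): on (a) the weight is 97, which does reach 92, so (a) meets the standard; on (b) the weight is 92 (the respondent's 85 is given no effect), ≥ 92, so (b) meets the standard.
  All elements met. The burden passes to the respondent.
At Stage 2 the respondent must meet a prima facie showing (weight is at least 25): on (c) the weight is 25, which does reach 25, so (c) meets the standard; on (d) the weight is 25, which does reach 25, so (d) meets the standard.
  Stage 2 carried; the burden shifts to the petitioner.
At Stage 3 the petitioner must meet a preponderance (weight exceeds 55): on (e) the weight is 59 (the respondent's 10 is given no effect), > 55, so (e) meets the standard.
  The petitioner carries Stage 3; the respondent now bears the burden.
At Stage 4 the respondent must meet a substantially-more-likely showing (weight exceeds 68): on (f) the weight is 68, which does not exceed 68, so (f) does not meet the standard.
  Not every element is met, so the respondent fails to carry Stage 4.
The analysis ends at Stage 4; the petitioner prevails.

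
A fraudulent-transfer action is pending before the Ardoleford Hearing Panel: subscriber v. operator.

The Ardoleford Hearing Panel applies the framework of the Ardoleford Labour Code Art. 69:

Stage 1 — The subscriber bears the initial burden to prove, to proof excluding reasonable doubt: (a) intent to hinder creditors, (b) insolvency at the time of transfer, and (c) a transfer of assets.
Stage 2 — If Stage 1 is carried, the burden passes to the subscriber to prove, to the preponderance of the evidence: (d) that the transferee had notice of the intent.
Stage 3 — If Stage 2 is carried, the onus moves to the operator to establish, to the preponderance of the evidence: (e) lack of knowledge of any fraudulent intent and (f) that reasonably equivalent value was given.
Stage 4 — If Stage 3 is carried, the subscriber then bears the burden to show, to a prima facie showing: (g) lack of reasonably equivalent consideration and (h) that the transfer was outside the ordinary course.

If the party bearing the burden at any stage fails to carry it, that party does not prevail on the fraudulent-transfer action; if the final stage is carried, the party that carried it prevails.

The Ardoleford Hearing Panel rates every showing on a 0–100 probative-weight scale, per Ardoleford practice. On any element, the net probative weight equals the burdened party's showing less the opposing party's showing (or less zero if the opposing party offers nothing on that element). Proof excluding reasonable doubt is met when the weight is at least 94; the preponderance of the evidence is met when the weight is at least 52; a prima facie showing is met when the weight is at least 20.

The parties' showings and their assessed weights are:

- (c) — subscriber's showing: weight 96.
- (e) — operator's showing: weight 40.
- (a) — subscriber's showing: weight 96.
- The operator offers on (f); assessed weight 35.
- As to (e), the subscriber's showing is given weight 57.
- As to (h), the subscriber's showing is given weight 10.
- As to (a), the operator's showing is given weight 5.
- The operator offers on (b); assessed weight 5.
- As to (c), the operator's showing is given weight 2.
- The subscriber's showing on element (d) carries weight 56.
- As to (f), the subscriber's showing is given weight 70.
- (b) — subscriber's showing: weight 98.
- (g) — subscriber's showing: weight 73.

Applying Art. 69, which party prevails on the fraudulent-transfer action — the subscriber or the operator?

At Stage 1 the subscriber must meet proof excluding reasonable doubt (weight is at least 94): on (a) the weight is 96 less the opposing 5 gives net 91, < 94, so (a) does not meet the standard; on (b) the weight is 98 less the opposing 5 gives net 93, which does not reach 94, so (b) does not meet the standard; on (c) the weight is 96 less the opposing 2 gives net 94, which does reach 94, so (c) meets the standard.
  Not every element is met, so the subscriber fails to carry Stage 1.
The analysis ends at Stage 1; the operator prevails.

operator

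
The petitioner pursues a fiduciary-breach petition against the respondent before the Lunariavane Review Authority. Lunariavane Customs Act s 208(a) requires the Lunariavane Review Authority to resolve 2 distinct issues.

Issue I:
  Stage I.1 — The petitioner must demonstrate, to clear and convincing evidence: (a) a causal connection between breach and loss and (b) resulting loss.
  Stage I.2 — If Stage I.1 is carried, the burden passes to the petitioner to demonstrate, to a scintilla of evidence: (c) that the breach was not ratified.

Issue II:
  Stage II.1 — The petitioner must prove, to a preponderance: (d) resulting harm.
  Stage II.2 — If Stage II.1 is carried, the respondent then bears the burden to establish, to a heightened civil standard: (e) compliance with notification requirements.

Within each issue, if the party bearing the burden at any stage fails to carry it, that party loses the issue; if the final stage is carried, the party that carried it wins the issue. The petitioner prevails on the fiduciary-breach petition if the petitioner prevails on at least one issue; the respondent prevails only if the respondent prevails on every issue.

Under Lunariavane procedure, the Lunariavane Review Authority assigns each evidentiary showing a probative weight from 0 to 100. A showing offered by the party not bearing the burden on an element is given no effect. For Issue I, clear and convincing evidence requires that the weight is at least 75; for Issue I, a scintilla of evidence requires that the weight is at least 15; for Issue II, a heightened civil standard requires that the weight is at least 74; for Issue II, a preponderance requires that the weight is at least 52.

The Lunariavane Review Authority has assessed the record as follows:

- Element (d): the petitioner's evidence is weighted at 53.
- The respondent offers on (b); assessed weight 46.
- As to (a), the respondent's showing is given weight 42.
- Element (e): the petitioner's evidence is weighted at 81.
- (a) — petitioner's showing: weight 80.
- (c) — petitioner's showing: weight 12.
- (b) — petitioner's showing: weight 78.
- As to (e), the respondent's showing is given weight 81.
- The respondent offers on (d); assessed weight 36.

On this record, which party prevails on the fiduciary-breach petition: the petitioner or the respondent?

— Issue I —
Stage I.1 (petitioner, clear and convincing evidence, weight is at least 75): (a) 80 (respondent's 42 disregarded) ≥ 75 — meets; (b) 78 (respondent's 46 disregarded) ≥ 75 — meets.
  All elements met. The petitioner retains the burden for Stage I.2.
Stage I.2 (petitioner, a scintilla of evidence, weight is at least 15): (c) 12 < 15 — fails.
  The petitioner does not carry Stage I.2.
The analysis ends at Stage I.2; the respondent prevails on this issue.
— Issue II —
At Stage II.1 the petitioner must meet a preponderance (weight is at least 52): on (d) the weight is 53 (the respondent's 36 is given no effect), ≥ 52, so (d) meets the standard.
  Stage II.1 carried; the burden shifts to the respondent.
At Stage II.2 the respondent must meet a heightened civil standard (weight is at least 74): on (e) the weight is 81 (the petitioner's 81 is given no effect), ≥ 74, so (e) meets the standard.
  All elements met at the final stage.
With every stage satisfied, the respondent prevails on this issue.
Per-issue: Issue I → respondent; Issue II → respondent. The petitioner must prevail on at least one issue; overall, the respondent prevails.

respondent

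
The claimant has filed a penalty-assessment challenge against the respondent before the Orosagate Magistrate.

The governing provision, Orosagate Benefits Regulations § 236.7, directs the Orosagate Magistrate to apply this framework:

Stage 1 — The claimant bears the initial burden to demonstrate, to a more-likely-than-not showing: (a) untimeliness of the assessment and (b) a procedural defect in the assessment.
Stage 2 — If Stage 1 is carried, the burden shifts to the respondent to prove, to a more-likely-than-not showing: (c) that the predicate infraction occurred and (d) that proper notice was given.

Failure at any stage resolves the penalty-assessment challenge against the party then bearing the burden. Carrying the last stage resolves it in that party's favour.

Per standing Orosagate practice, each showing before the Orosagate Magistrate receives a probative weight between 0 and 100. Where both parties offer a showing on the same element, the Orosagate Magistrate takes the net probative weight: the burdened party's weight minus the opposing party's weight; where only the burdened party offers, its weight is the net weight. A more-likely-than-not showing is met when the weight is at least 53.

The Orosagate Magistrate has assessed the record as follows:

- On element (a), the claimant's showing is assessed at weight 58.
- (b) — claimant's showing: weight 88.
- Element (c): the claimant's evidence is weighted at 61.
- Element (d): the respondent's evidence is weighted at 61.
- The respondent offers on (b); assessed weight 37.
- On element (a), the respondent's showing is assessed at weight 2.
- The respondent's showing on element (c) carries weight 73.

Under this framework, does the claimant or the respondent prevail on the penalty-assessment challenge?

Stage 1 — burden on claimant; standard: a more-likely-than-not showing (weight is at least 53).
    (a): 58 − 2 = 56 ≥ 53 [met]
    (b): 88 − 37 = 51 < 53 [not met]
  Not every element is met, so the claimant fails to carry Stage 1.
So the respondent prevails.

respondent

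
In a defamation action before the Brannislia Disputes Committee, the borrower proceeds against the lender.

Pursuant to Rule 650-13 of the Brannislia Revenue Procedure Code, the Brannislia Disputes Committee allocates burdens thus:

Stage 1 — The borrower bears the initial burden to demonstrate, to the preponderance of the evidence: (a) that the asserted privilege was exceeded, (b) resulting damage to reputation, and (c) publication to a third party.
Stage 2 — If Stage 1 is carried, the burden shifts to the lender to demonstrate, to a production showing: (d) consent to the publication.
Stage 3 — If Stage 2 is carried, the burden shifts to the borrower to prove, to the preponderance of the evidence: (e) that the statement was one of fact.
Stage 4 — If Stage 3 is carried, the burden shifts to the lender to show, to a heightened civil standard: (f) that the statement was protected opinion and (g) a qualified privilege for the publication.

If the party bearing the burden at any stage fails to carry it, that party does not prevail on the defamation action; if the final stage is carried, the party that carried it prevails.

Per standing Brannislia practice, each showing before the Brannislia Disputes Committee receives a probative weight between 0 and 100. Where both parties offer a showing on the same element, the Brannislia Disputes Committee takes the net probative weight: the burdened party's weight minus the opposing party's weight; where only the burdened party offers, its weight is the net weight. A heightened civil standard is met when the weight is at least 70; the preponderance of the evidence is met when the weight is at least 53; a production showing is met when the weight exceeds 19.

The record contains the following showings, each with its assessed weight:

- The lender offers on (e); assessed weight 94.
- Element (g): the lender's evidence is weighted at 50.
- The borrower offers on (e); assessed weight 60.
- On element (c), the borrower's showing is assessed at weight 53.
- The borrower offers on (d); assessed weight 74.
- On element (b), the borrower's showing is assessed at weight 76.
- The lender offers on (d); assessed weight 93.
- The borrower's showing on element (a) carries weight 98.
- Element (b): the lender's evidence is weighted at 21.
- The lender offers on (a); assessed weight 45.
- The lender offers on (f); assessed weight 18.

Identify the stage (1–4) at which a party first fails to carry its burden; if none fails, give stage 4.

Stage 1 (borrower, the preponderance of the evidence, weight is at least 53): (a) net 98−45=53 ≥ 53 — meets; (b) net 76−21=55 ≥ 53 — meets; (c) 53 ≥ 53 — meets.
  The borrower carries Stage 1; the lender now bears the burden.
Stage 2 (lender, a production showing, weight exceeds 19): (d) net 93−74=19 ≤ 19 — fails.
  Stage 2 not carried; the lender fails its burden.
The borrower prevails.

stage 2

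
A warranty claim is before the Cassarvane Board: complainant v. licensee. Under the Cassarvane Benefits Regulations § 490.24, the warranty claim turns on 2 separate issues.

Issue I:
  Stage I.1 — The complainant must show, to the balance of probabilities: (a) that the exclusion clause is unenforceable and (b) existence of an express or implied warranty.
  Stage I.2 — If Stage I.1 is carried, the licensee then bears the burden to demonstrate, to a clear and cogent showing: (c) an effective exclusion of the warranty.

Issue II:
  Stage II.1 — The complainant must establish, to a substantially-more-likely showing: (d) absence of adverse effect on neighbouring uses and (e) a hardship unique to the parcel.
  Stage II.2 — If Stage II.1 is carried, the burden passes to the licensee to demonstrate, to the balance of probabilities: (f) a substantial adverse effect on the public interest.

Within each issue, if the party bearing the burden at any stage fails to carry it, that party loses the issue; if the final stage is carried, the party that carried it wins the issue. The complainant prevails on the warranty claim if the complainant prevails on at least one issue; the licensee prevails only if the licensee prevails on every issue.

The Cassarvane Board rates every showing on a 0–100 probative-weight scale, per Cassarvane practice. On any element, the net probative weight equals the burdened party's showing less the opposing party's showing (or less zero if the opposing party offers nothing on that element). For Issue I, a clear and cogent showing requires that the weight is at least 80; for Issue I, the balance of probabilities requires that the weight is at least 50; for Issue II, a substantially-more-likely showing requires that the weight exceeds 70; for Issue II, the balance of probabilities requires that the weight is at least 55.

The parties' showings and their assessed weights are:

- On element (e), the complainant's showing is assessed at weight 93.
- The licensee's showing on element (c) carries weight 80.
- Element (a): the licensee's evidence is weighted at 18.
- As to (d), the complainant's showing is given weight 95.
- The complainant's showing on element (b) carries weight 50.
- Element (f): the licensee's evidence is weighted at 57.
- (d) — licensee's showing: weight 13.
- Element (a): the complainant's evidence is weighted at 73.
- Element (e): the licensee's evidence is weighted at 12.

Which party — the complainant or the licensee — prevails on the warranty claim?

licensee

— Issue I —
Stage I.1 — burden on complainant; standard: the balance of probabilities (weight is at least 50).
    (a): 73 − 18 = 55 ≥ 50 [met]
    (b): 50 ≥ 50 [met]
  Stage I.1 carried; the burden shifts to the licensee.
Stage I.2 — burden on licensee; standard: a clear and cogent showing (weight is at least 80).
    (c): 80 ≥ 80 [met]
  All elements met at the final stage.
Every stage carried; the licensee prevails on this issue.
— Issue II —
Stage II.1 (complainant, a substantially-more-likely showing, weight exceeds 70): (d) net 95−13=82 > 70 — meets; (e) net 93−12=81 > 70 — meets.
  All elements met. The burden passes to the licensee.
Stage II.2 (licensee, the balance of probabilities, weight is at least 55): (f) 57 ≥ 55 — meets.
  All elements met at the final stage.
Every stage carried; the licensee prevails on this issue.
Per-issue: Issue I → licensee; Issue II → licensee. The complainant must prevail on at least one issue; overall, the licensee prevails.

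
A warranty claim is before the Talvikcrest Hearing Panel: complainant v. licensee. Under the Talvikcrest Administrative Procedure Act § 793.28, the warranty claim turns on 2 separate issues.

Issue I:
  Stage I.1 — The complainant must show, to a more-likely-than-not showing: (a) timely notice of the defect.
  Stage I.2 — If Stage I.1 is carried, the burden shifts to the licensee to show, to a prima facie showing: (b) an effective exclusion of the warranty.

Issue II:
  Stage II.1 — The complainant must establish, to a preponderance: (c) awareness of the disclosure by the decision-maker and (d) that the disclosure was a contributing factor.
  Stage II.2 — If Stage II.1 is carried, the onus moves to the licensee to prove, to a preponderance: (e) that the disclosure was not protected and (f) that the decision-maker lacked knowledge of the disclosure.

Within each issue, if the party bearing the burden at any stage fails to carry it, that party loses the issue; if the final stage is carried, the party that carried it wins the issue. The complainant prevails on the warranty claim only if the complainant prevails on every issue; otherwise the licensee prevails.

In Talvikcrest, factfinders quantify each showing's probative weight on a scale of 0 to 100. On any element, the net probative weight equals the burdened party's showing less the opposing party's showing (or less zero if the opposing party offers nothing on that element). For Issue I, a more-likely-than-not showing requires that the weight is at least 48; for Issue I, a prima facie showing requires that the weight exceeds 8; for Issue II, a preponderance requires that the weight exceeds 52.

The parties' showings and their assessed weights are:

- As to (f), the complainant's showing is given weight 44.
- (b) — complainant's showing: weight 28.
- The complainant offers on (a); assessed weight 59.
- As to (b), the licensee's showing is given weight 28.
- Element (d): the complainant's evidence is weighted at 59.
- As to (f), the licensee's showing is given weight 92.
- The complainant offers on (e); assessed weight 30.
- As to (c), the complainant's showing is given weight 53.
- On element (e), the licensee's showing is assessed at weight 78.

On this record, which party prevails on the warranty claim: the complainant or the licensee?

complainant

— Issue I —
Stage I.1 — burden on complainant; standard: a more-likely-than-not showing (weight is at least 48).
    (a): 59 ≥ 48 [met]
  Stage I.1 is satisfied; the onus moves to the licensee.
Stage I.2 — burden on licensee; standard: a prima facie showing (weight exceeds 8).
    (b): 28 − 28 = 0 ≤ 8 [not met]
  The licensee does not carry Stage I.2.
The complainant prevails on this issue.
— Issue II —
Stage II.1 (complainant, a preponderance, weight exceeds 52): (c) 53 > 52 — meets; (d) 59 > 52 — meets.
  All elements met. The burden passes to the licensee.
Stage II.2 (licensee, a preponderance, weight exceeds 52): (e) net 78−30=48 ≤ 52 — fails; (f) net 92−44=48 ≤ 52 — fails.
  Stage II.2 not carried; the licensee fails its burden.
So the complainant prevails on this issue.
Per-issue: Issue I → complainant; Issue II → complainant. The complainant must prevail on every issue; overall, the complainant prevails.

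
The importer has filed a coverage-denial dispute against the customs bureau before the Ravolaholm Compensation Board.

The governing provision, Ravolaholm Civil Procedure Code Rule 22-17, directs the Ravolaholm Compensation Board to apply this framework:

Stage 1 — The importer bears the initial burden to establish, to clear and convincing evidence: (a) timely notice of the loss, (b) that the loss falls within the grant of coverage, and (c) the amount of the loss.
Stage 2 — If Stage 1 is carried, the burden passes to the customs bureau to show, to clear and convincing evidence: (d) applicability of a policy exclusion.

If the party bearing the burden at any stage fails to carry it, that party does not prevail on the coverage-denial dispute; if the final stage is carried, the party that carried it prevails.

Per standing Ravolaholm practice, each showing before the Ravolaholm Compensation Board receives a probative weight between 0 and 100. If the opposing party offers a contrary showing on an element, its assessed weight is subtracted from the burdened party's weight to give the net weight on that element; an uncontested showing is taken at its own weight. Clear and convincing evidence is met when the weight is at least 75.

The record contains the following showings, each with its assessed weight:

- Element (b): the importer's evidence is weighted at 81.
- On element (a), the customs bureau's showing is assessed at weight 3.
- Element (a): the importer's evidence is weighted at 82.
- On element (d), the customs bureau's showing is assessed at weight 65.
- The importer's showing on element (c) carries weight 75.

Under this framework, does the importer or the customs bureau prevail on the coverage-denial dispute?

Stage 1 — burden on importer; standard: clear and convincing evidence (weight is at least 75).
    (a): 82 − 3 = 79 ≥ 75 [met]
    (b): 81 ≥ 75 [met]
    (c): 75 ≥ 75 [met]
  Stage 1 is satisfied; the onus moves to the customs bureau.
Stage 2 — burden on customs bureau; standard: clear and convincing evidence (weight is at least 75).
    (d): 65 < 75 [not met]
  The customs bureau does not carry Stage 2.
The analysis ends at Stage 2; the importer prevails.

importer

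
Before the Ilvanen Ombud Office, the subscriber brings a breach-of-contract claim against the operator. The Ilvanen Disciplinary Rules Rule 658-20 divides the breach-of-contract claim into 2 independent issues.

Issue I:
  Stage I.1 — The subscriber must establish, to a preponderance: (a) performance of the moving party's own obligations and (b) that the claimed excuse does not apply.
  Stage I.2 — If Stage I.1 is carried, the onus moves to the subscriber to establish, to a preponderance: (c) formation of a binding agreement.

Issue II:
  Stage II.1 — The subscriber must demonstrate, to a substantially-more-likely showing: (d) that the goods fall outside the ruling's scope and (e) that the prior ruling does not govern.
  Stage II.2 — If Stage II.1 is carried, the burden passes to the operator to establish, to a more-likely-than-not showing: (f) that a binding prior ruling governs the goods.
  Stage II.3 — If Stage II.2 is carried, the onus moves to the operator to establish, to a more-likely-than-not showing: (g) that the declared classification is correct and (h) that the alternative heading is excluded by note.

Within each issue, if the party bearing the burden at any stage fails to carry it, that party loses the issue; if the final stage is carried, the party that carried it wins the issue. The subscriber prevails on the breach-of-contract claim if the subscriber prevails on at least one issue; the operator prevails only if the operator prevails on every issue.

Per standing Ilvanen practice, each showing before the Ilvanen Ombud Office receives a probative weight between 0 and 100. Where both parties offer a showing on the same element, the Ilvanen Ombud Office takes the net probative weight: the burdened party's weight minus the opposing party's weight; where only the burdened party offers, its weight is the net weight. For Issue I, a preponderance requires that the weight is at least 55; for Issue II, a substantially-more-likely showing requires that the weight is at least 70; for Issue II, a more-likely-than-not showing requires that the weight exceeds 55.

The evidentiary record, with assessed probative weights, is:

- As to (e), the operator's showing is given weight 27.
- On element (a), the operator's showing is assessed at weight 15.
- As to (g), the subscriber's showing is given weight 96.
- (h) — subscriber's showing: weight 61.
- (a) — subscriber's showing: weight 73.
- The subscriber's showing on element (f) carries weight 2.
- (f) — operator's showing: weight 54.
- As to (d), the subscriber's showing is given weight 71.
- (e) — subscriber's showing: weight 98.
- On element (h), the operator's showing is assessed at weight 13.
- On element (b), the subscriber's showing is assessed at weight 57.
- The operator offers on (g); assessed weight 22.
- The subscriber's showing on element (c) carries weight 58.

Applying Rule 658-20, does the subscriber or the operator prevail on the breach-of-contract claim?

— Issue I —
At Stage I.1 the subscriber must meet a preponderance (weight is at least 55): on (a) the weight is 73 less the opposing 15 gives net 58, which does reach 55, so (a) meets the standard; on (b) the weight is 57, which does reach 55, so (b) meets the standard.
  Stage I.1 carried; the burden remains with the subscriber.
At Stage I.2 the subscriber must meet a preponderance (weight is at least 55): on (c) the weight is 58, ≥ 55, so (c) meets the standard.
  The subscriber carries the last stage.
Every stage carried; the subscriber prevails on this issue.
— Issue II —
Stage II.1 — burden on subscriber; standard: a substantially-more-likely showing (weight is at least 70).
    (d): 71 ≥ 70 [met]
    (e): 98 − 27 = 71 ≥ 70 [met]
  Stage II.1 carried; the burden shifts to the operator.
Stage II.2 — burden on operator; standard: a more-likely-than-not showing (weight exceeds 55).
    (f): 54 − 2 = 52 ≤ 55 [not met]
  Stage II.2 not carried; the operator fails its burden.
The subscriber prevails on this issue.
Per-issue: Issue I → subscriber; Issue II → subscriber. The subscriber must prevail on at least one issue; overall, the subscriber prevails.

subscriber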